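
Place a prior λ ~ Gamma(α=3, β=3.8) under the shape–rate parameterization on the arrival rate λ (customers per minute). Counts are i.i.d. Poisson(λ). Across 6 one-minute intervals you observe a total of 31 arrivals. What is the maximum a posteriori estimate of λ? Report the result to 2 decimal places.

λ̂_MAP = 3.37

Σxᵢ = 31, n = 6.
Posterior ∝ λ^2e^(−3.8λ) · λ^31e^(−6λ) = λ^33e^(−9.8λ), i.e. Gamma(shape=34, rate=9.8).
The mode of a Gamma(a, b) with a ≥ 1 (shape–rate) is (a−1)/b = 33/9.8 ≈ 3.37.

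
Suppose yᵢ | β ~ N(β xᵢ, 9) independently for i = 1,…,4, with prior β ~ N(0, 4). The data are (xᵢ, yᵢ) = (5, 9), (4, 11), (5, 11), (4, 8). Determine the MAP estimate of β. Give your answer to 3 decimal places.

β̂_MAP = 2.089

log p(β | y) = −Σ(yᵢ − βxᵢ)²/(2·9) − β²/(2·4) + const.
Setting the derivative to zero: Σxᵢ(yᵢ − βxᵢ)/9 − β/4 = 0, so β = Σxᵢyᵢ / (Σxᵢ² + σ²/τ²).
Σxᵢyᵢ = 5·9 + 4·11 + 5·11 + 4·8 = 176; Σxᵢ² = 82; σ²/τ² = 2.25.
β̂_MAP = 176 / (82 + 2.25) = 176/84.25 ≈ 2.089.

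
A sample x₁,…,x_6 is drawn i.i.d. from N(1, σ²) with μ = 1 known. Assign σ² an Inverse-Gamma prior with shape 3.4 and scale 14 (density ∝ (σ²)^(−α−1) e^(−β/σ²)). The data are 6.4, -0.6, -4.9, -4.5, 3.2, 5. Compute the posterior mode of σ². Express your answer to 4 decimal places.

Sum of squared deviations about the known mean: SS = (6.4−1)² + (-0.6−1)² + (-4.9−1)² + (-4.5−1)² + (3.2−1)² + (5−1)² = 117.62.
The Normal likelihood contributes (σ²)^(−n/2) exp(−SS/(2σ²)), so the posterior is Inverse-Gamma(α + n/2, β + SS/2) = Inverse-Gamma(6.4, 72.81).
The mode of Inverse-Gamma(a, b) is b/(a+1) = 72.81/7.4 ≈ 9.8392.

σ̂²_MAP = 9.8392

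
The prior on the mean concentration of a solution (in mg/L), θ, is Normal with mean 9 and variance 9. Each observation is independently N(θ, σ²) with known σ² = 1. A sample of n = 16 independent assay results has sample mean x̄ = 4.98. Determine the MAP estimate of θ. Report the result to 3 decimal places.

n = 16, x̄ = 4.98.
For a Normal prior and Normal likelihood with known variance, the posterior is Normal; its mode equals its mean, the precision-weighted average.
Prior precision 1/σ₀² = 1/9; data precision n/σ² = 16/1 = 16.
θ̂ = ((1/9)·9 + 16·4.98) / (1/9 + 16) = 80.68/(145/9) = 18153/3625 ≈ 5.008.

θ̂_MAP = 5.008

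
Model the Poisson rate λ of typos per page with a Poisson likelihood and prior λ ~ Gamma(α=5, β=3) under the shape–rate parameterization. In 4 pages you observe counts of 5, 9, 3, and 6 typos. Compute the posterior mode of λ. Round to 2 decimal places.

λ̂_MAP = 3.86

Σxᵢ = 5+9+3+6 = 23, with n = 4.
Posterior ∝ λ^4e^(−3λ) · λ^23e^(−4λ) = λ^27e^(−7λ), i.e. Gamma(shape=28, rate=7).
The mode of a Gamma(a, b) with a ≥ 1 (shape–rate) is (a−1)/b = 27/7 ≈ 3.86.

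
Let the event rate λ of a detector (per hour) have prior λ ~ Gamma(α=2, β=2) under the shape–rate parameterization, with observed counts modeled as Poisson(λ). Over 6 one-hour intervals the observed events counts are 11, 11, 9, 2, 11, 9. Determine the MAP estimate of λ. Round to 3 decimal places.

Σxᵢ = 11+11+9+2+11+9 = 53, with n = 6.
Posterior ∝ λe^(−2λ) · λ^53e^(−6λ) = λ^54e^(−8λ), i.e. Gamma(shape=55, rate=8).
The mode of a Gamma(a, b) with a ≥ 1 (shape–rate) is (a−1)/b = 54/8 ≈ 6.750.

λ̂_MAP = 6.750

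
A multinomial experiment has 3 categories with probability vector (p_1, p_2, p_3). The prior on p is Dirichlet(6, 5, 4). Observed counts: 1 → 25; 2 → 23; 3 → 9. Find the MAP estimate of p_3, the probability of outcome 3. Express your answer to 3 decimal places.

The posterior is Dirichlet(αᵢ + nᵢ) = Dirichlet(31, 28, 13).
For a Dirichlet(a₁,…,a_K) with all aᵢ > 1, the mode has j-th component (aⱼ − 1)/(Σaᵢ − K).
Here Σaᵢ = 72 and K = 3, so p_3 = (13 − 1)/(72 − 3) = 12/69 ≈ 0.174.

MAP estimate: 0.174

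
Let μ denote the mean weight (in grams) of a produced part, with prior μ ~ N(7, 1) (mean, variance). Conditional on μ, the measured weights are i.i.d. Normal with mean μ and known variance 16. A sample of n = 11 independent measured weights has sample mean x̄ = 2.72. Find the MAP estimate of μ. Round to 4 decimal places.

μ̂_MAP = 5.2563

n = 11, x̄ = 2.72.
For a Normal prior and Normal likelihood with known variance, the posterior is Normal; its mode equals its mean, the precision-weighted average.
Prior precision 1/σ₀² = 1/1 = 1; data precision n/σ² = 11/16 = 0.6875.
μ̂ = (1·7 + 0.6875·2.72) / (1 + 0.6875) = 8.87/1.6875 = 3548/675 ≈ 5.2563.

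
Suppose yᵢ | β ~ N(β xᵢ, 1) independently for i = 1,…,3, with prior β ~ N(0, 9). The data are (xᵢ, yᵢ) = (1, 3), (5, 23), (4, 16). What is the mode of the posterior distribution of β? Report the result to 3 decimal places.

β̂_MAP = 4.322

log p(β | y) = −Σ(yᵢ − βxᵢ)²/(2·1) − β²/(2·9) + const.
Setting the derivative to zero: Σxᵢ(yᵢ − βxᵢ)/1 − β/9 = 0, so β = Σxᵢyᵢ / (Σxᵢ² + σ²/τ²).
Σxᵢyᵢ = 1·3 + 5·23 + 4·16 = 182; Σxᵢ² = 42; σ²/τ² = 1/9.
β̂_MAP = 182 / (42 + 1/9) = 182/(379/9) = 1638/379 ≈ 4.322.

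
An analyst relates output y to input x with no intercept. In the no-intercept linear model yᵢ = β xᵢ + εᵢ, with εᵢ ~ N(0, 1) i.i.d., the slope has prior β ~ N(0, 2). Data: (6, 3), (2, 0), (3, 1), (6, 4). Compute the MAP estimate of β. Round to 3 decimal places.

log p(β | y) = −Σ(yᵢ − βxᵢ)²/(2·1) − β²/(2·2) + const.
Setting the derivative to zero: Σxᵢ(yᵢ − βxᵢ)/1 − β/2 = 0, so β = Σxᵢyᵢ / (Σxᵢ² + σ²/τ²).
Σxᵢyᵢ = 6·3 + 2·0 + 3·1 + 6·4 = 45; Σxᵢ² = 85; σ²/τ² = 0.5.
β̂_MAP = 45 / (85 + 0.5) = 45/85.5 ≈ 0.526.

β̂_MAP = 0.526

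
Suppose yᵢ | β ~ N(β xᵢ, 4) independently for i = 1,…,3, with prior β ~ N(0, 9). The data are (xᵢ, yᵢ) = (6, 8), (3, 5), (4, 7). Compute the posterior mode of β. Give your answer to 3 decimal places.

log p(β | y) = −Σ(yᵢ − βxᵢ)²/(2·4) − β²/(2·9) + const.
Setting the derivative to zero: Σxᵢ(yᵢ − βxᵢ)/4 − β/9 = 0, so β = Σxᵢyᵢ / (Σxᵢ² + σ²/τ²).
Σxᵢyᵢ = 6·8 + 3·5 + 4·7 = 91; Σxᵢ² = 61; σ²/τ² = 4/9.
β̂_MAP = 91 / (61 + 4/9) = 91/(553/9) = 117/79 ≈ 1.481.

β̂_MAP = 1.481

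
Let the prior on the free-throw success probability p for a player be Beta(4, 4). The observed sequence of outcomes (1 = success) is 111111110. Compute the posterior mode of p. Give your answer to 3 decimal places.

p̂_MAP = 0.733

Prior: Beta(4, 4).
Data: 8 successes in 9 trials (from the sequence). The binomial likelihood contributes p^8(1−p)^1, so the posterior is Beta(4+8, 4+1) = Beta(12, 5).
For Beta(a, b) with a, b > 1 the mode is (a−1)/(a+b−2) = 11/15 ≈ 0.733.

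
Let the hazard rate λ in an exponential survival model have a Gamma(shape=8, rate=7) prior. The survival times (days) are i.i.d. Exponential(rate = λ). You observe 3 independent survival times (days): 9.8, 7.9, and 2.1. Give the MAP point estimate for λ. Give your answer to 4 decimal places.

The Exponential(rate=λ) likelihood is ∝ λ^n e^(−λΣtᵢ). Here n = 3 and Σtᵢ = 9.8 + 7.9 + 2.1 = 19.8.
Posterior ∝ λ^7e^(−7λ) · λ^3e^(−19.8λ) = λ^10e^(−26.8λ), i.e. Gamma(11, 26.8).
Mode = (a−1)/b = 10/26.8 ≈ 0.3731.

λ̂_MAP = 0.3731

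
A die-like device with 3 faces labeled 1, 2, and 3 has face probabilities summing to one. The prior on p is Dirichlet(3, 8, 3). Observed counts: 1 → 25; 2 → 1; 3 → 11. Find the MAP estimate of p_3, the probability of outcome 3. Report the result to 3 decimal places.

MAP estimate: 0.271

The posterior is Dirichlet(αᵢ + nᵢ) = Dirichlet(28, 9, 14).
For a Dirichlet(a₁,…,a_K) with all aᵢ > 1, the mode has j-th component (aⱼ − 1)/(Σaᵢ − K).
Here Σaᵢ = 51 and K = 3, so p_3 = (14 − 1)/(51 − 3) = 13/48 ≈ 0.271.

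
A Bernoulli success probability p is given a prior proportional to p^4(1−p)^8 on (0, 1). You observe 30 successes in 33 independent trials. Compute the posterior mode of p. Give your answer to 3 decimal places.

The prior density ∝ p^4(1−p)^8 is the kernel of Beta(5, 9).
Data: 30 successes in 33 trials. The binomial likelihood contributes p^30(1−p)^3, so the posterior is Beta(5+30, 9+3) = Beta(35, 12).
For Beta(a, b) with a, b > 1 the mode is (a−1)/(a+b−2) = 34/45 ≈ 0.756.

p̂_MAP = 0.756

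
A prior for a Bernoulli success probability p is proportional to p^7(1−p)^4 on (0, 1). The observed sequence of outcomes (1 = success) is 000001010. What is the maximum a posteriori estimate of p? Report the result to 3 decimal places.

p̂_MAP = 0.450

The prior density ∝ p^7(1−p)^4 is the kernel of Beta(8, 5).
Data: 2 successes in 9 trials (from the sequence). The binomial likelihood contributes p^2(1−p)^7, so the posterior is Beta(8+2, 5+7) = Beta(10, 12).
For Beta(a, b) with a, b > 1 the mode is (a−1)/(a+b−2) = 9/20 ≈ 0.450.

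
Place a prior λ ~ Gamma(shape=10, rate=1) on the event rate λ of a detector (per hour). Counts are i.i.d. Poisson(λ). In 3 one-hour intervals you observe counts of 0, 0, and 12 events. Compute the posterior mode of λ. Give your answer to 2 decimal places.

Σxᵢ = 0+0+12 = 12, with n = 3.
Posterior ∝ λ^9e^(−1λ) · λ^12e^(−3λ) = λ^21e^(−4λ), i.e. Gamma(shape=22, rate=4).
The mode of a Gamma(a, b) with a ≥ 1 (shape–rate) is (a−1)/b = 21/4 ≈ 5.25.

λ̂_MAP = 5.25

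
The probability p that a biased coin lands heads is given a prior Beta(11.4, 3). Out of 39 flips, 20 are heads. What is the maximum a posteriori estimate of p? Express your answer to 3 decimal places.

Prior: Beta(11.4, 3).
Data: 20 successes in 39 trials. The binomial likelihood contributes p^20(1−p)^19, so the posterior is Beta(11.4+20, 3+19) = Beta(31.4, 22).
For Beta(a, b) with a, b > 1 the mode is (a−1)/(a+b−2) = 30.4/51.4 ≈ 0.591.

p̂_MAP = 0.591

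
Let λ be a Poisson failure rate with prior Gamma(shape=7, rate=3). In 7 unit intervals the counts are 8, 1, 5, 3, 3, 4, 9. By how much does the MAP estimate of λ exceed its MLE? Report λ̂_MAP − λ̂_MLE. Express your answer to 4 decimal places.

MAP − MLE = -0.8143

Σxᵢ = 33. Posterior is Gamma(40, 10); MAP = (40−1)/10 = 39/10 ≈ 3.90000.
MLE = x̄ = 33/7 ≈ 4.71429.
Difference = 39/10 − 33/7 = -57/70 ≈ -0.8143.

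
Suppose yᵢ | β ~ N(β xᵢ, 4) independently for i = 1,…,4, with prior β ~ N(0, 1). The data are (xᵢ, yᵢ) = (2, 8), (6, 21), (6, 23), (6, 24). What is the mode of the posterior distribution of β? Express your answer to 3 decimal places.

log p(β | y) = −Σ(yᵢ − βxᵢ)²/(2·4) − β²/(2·1) + const.
Setting the derivative to zero: Σxᵢ(yᵢ − βxᵢ)/4 − β/1 = 0, so β = Σxᵢyᵢ / (Σxᵢ² + σ²/τ²).
Σxᵢyᵢ = 2·8 + 6·21 + 6·23 + 6·24 = 424; Σxᵢ² = 112; σ²/τ² = 4.
β̂_MAP = 424 / (112 + 4) = 424/116 ≈ 3.655.

β̂_MAP = 3.655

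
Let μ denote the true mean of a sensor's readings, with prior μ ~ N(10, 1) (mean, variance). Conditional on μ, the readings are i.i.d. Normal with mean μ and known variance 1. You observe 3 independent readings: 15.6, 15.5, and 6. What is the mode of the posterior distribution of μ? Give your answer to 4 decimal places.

n = 3; x̄ = (15.6 + 15.5 + 6)/3 = 37.1/3 = 371/30 ≈ 12.3667.
For a Normal prior and Normal likelihood with known variance, the posterior is Normal; its mode equals its mean, the precision-weighted average.
Prior precision 1/σ₀² = 1/1 = 1; data precision n/σ² = 3/1 = 3.
μ̂ = (1·10 + 3·(371/30)) / (1 + 3) = 47.1/4 = 11.7750.

μ̂_MAP = 11.7750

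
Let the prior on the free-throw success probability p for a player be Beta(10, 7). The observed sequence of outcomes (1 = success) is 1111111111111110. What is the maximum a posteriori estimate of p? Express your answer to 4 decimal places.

Prior: Beta(10, 7).
Data: 15 successes in 16 trials (from the sequence). The binomial likelihood contributes p^15(1−p)^1, so the posterior is Beta(10+15, 7+1) = Beta(25, 8).
For Beta(a, b) with a, b > 1 the mode is (a−1)/(a+b−2) = 24/31 ≈ 0.7742.

p̂_MAP = 0.7742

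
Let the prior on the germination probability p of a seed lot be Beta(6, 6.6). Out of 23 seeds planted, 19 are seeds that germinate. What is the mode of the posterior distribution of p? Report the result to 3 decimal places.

p̂_MAP = 0.714

Prior: Beta(6, 6.6).
Data: 19 successes in 23 trials. The binomial likelihood contributes p^19(1−p)^4, so the posterior is Beta(6+19, 6.6+4) = Beta(25, 10.6).
For Beta(a, b) with a, b > 1 the mode is (a−1)/(a+b−2) = 24/33.6 ≈ 0.714.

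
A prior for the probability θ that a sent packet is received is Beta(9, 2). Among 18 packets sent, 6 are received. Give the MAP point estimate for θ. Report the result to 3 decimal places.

Prior: Beta(9, 2).
Data: 6 successes in 18 trials. The binomial likelihood contributes θ^6(1−θ)^12, so the posterior is Beta(9+6, 2+12) = Beta(15, 14).
For Beta(a, b) with a, b > 1 the mode is (a−1)/(a+b−2) = 14/27 ≈ 0.519.

θ̂_MAP = 0.519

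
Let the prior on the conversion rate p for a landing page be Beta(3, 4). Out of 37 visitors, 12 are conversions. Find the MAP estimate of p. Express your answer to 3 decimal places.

p̂_MAP = 0.333

Prior: Beta(3, 4).
Data: 12 successes in 37 trials. The binomial likelihood contributes p^12(1−p)^25, so the posterior is Beta(3+12, 4+25) = Beta(15, 29).
For Beta(a, b) with a, b > 1 the mode is (a−1)/(a+b−2) = 14/42 ≈ 0.333.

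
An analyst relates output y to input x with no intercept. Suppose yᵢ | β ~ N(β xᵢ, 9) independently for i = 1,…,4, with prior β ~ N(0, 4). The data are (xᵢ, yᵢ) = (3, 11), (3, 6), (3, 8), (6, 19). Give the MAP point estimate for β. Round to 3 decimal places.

β̂_MAP = 2.897

log p(β | y) = −Σ(yᵢ − βxᵢ)²/(2·9) − β²/(2·4) + const.
Setting the derivative to zero: Σxᵢ(yᵢ − βxᵢ)/9 − β/4 = 0, so β = Σxᵢyᵢ / (Σxᵢ² + σ²/τ²).
Σxᵢyᵢ = 3·11 + 3·6 + 3·8 + 6·19 = 189; Σxᵢ² = 63; σ²/τ² = 2.25.
β̂_MAP = 189 / (63 + 2.25) = 189/65.25 ≈ 2.897.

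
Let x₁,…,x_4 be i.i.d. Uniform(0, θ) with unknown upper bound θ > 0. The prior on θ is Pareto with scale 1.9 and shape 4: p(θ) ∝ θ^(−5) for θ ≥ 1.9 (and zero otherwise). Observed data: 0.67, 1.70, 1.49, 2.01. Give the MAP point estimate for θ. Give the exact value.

The Uniform(0, θ) likelihood is θ^(−n) for θ ≥ max(xᵢ), zero otherwise. Here max(xᵢ) = 2.01.
Posterior ∝ θ^(−5) · θ^(−4) = θ^(−9) on θ ≥ max(1.9, 2.01) = 2.01.
This density is strictly decreasing in θ, so the posterior mode lies at the lower boundary of the support.

θ̂_MAP = 2.01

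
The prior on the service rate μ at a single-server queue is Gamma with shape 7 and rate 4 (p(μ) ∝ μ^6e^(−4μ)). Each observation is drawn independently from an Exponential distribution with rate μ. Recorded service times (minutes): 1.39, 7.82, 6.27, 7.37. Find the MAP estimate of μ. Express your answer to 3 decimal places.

The Exponential(rate=μ) likelihood is ∝ μ^n e^(−μΣtᵢ). Here n = 4 and Σtᵢ = 1.39 + 7.82 + 6.27 + 7.37 = 22.85.
Posterior ∝ μ^6e^(−4μ) · μ^4e^(−22.85μ) = μ^10e^(−26.85μ), i.e. Gamma(11, 26.85).
Mode = (a−1)/b = 10/26.85 ≈ 0.372.

μ̂_MAP = 0.372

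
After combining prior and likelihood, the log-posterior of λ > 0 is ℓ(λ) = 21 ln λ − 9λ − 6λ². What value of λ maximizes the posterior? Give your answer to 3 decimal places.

ℓ'(λ) = 21/λ − 9 − 12λ. Setting this to zero and multiplying by λ: 12λ² + 9λ − 21 = 0.
λ = (−9 + √(9² + 4·12·21)) / (2·12) = (−9 + √1089) / 24 = (−9 + 33)/24 = 1.
ℓ''(λ) = −21/λ² − 12 < 0, confirming a maximum.

λ̂_MAP = 1.000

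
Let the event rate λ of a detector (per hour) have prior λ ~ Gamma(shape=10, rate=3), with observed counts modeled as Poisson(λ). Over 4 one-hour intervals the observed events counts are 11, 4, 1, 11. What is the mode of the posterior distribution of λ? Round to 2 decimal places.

λ̂_MAP = 5.14

Σxᵢ = 11+4+1+11 = 27, with n = 4.
Posterior ∝ λ^9e^(−3λ) · λ^27e^(−4λ) = λ^36e^(−7λ), i.e. Gamma(shape=37, rate=7).
The mode of a Gamma(a, b) with a ≥ 1 (shape–rate) is (a−1)/b = 36/7 ≈ 5.14.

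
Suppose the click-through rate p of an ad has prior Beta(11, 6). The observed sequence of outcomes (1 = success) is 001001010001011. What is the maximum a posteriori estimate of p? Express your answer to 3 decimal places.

p̂_MAP = 0.533

Prior: Beta(11, 6).
Data: 6 successes in 15 trials (from the sequence). The binomial likelihood contributes p^6(1−p)^9, so the posterior is Beta(11+6, 6+9) = Beta(17, 15).
For Beta(a, b) with a, b > 1 the mode is (a−1)/(a+b−2) = 16/30 ≈ 0.533.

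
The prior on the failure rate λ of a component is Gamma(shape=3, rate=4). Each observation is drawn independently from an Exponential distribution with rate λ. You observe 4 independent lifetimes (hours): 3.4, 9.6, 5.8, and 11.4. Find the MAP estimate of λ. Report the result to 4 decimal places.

The Exponential(rate=λ) likelihood is ∝ λ^n e^(−λΣtᵢ). Here n = 4 and Σtᵢ = 3.4 + 9.6 + 5.8 + 11.4 = 30.2.
Posterior ∝ λ^2e^(−4λ) · λ^4e^(−30.2λ) = λ^6e^(−34.2λ), i.e. Gamma(7, 34.2).
Mode = (a−1)/b = 6/34.2 ≈ 0.1754.

λ̂_MAP = 0.1754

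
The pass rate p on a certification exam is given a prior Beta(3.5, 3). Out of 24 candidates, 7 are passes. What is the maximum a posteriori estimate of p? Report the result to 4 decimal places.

p̂_MAP = 0.3333

Prior: Beta(3.5, 3).
Data: 7 successes in 24 trials. The binomial likelihood contributes p^7(1−p)^17, so the posterior is Beta(3.5+7, 3+17) = Beta(10.5, 20).
For Beta(a, b) with a, b > 1 the mode is (a−1)/(a+b−2) = 9.5/28.5 ≈ 0.3333.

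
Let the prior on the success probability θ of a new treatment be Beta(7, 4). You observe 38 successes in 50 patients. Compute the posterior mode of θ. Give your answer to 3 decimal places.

θ̂_MAP = 0.746

Prior: Beta(7, 4).
Data: 38 successes in 50 trials. The binomial likelihood contributes θ^38(1−θ)^12, so the posterior is Beta(7+38, 4+12) = Beta(45, 16).
For Beta(a, b) with a, b > 1 the mode is (a−1)/(a+b−2) = 44/59 ≈ 0.746.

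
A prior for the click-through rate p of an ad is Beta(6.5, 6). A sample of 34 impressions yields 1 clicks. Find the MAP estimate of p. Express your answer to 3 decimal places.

Prior: Beta(6.5, 6).
Data: 1 success in 34 trials. The binomial likelihood contributes p(1−p)^33, so the posterior is Beta(6.5+1, 6+33) = Beta(7.5, 39).
For Beta(a, b) with a, b > 1 the mode is (a−1)/(a+b−2) = 6.5/44.5 ≈ 0.146.

p̂_MAP = 0.146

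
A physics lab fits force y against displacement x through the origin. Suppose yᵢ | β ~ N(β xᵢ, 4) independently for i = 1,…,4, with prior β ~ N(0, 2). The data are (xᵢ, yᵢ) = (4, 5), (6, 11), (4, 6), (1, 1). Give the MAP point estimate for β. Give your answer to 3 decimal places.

β̂_MAP = 1.563

log p(β | y) = −Σ(yᵢ − βxᵢ)²/(2·4) − β²/(2·2) + const.
Setting the derivative to zero: Σxᵢ(yᵢ − βxᵢ)/4 − β/2 = 0, so β = Σxᵢyᵢ / (Σxᵢ² + σ²/τ²).
Σxᵢyᵢ = 4·5 + 6·11 + 4·6 + 1·1 = 111; Σxᵢ² = 69; σ²/τ² = 2.
β̂_MAP = 111 / (69 + 2) = 111/71 ≈ 1.563.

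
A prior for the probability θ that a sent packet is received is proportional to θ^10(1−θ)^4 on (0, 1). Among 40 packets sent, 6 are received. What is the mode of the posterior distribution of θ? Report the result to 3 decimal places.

θ̂_MAP = 0.296

The prior density ∝ θ^10(1−θ)^4 is the kernel of Beta(11, 5).
Data: 6 successes in 40 trials. The binomial likelihood contributes θ^6(1−θ)^34, so the posterior is Beta(11+6, 5+34) = Beta(17, 39).
For Beta(a, b) with a, b > 1 the mode is (a−1)/(a+b−2) = 16/54 ≈ 0.296.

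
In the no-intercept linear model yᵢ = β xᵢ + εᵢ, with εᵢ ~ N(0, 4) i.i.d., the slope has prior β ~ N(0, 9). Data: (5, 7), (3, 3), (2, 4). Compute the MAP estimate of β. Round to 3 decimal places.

log p(β | y) = −Σ(yᵢ − βxᵢ)²/(2·4) − β²/(2·9) + const.
Setting the derivative to zero: Σxᵢ(yᵢ − βxᵢ)/4 − β/9 = 0, so β = Σxᵢyᵢ / (Σxᵢ² + σ²/τ²).
Σxᵢyᵢ = 5·7 + 3·3 + 2·4 = 52; Σxᵢ² = 38; σ²/τ² = 4/9.
β̂_MAP = 52 / (38 + 4/9) = 52/(346/9) = 234/173 ≈ 1.353.

β̂_MAP = 1.353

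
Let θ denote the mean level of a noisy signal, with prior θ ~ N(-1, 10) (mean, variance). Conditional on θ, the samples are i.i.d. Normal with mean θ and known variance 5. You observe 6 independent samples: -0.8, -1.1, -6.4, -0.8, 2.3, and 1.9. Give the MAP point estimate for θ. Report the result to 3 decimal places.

θ̂_MAP = -0.831

n = 6; x̄ = ((-0.8) + (-1.1) + (-6.4) + (-0.8) + 2.3 + 1.9)/6 = -4.9/6 = -49/60 ≈ -0.8167.
For a Normal prior and Normal likelihood with known variance, the posterior is Normal; its mode equals its mean, the precision-weighted average.
Prior precision 1/σ₀² = 1/10 = 0.1; data precision n/σ² = 6/5 = 1.2.
θ̂ = (0.1·(-1) + 1.2·(-49/60)) / (0.1 + 1.2) = (-1.08)/1.3 = -54/65 ≈ -0.831.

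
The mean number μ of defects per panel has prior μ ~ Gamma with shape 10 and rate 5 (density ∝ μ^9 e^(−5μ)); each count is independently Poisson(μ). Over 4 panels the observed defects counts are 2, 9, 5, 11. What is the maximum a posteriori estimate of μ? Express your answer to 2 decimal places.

Σxᵢ = 2+9+5+11 = 27, with n = 4.
Posterior ∝ μ^9e^(−5μ) · μ^27e^(−4μ) = μ^36e^(−9μ), i.e. Gamma(shape=37, rate=9).
The mode of a Gamma(a, b) with a ≥ 1 (shape–rate) is (a−1)/b = 36/9 ≈ 4.00.

μ̂_MAP = 4.00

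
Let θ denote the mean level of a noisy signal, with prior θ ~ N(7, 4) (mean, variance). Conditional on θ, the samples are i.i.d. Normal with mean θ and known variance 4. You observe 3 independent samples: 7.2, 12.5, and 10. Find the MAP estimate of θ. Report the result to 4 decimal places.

n = 3; x̄ = (7.2 + 12.5 + 10)/3 = 29.7/3 = 9.9.
For a Normal prior and Normal likelihood with known variance, the posterior is Normal; its mode equals its mean, the precision-weighted average.
Prior precision 1/σ₀² = 1/4 = 0.25; data precision n/σ² = 3/4 = 0.75.
θ̂ = (0.25·7 + 0.75·9.9) / (0.25 + 0.75) = 9.175/1 = 9.1750.

θ̂_MAP = 9.1750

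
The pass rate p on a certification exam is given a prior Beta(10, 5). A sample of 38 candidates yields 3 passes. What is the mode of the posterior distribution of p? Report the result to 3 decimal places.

Prior: Beta(10, 5).
Data: 3 successes in 38 trials. The binomial likelihood contributes p^3(1−p)^35, so the posterior is Beta(10+3, 5+35) = Beta(13, 40).
For Beta(a, b) with a, b > 1 the mode is (a−1)/(a+b−2) = 12/51 ≈ 0.235.

p̂_MAP = 0.235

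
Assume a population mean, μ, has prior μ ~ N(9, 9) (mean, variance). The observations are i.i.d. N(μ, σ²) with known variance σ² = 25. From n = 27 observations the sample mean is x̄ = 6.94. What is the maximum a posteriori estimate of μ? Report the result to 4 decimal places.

n = 27, x̄ = 6.94.
For a Normal prior and Normal likelihood with known variance, the posterior is Normal; its mode equals its mean, the precision-weighted average.
Prior precision 1/σ₀² = 1/9; data precision n/σ² = 27/25 = 1.08.
μ̂ = ((1/9)·9 + 1.08·6.94) / (1/9 + 1.08) = 8.4952/(268/225) = 95571/13400 ≈ 7.1322.

μ̂_MAP = 7.1322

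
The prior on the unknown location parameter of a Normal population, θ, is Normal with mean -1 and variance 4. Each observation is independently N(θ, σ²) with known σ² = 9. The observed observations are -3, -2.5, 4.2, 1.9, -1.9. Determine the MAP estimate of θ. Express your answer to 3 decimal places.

θ̂_MAP = -0.490

n = 5; x̄ = ((-3) + (-2.5) + 4.2 + 1.9 + (-1.9))/5 = -1.3/5 = -0.26.
For a Normal prior and Normal likelihood with known variance, the posterior is Normal; its mode equals its mean, the precision-weighted average.
Prior precision 1/σ₀² = 1/4 = 0.25; data precision n/σ² = 5/9.
θ̂ = (0.25·(-1) + (5/9)·(-0.26)) / (0.25 + 5/9) = (-71/180)/(29/36) = -71/145 ≈ -0.490.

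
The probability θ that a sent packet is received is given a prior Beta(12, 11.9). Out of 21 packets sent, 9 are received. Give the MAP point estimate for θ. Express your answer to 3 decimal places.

Prior: Beta(12, 11.9).
Data: 9 successes in 21 trials. The binomial likelihood contributes θ^9(1−θ)^12, so the posterior is Beta(12+9, 11.9+12) = Beta(21, 23.9).
For Beta(a, b) with a, b > 1 the mode is (a−1)/(a+b−2) = 20/42.9 ≈ 0.466.

θ̂_MAP = 0.466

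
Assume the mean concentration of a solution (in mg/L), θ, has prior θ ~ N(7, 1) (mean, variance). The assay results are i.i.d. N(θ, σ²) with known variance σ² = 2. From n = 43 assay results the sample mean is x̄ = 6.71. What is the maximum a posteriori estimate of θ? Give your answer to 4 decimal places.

n = 43, x̄ = 6.71.
For a Normal prior and Normal likelihood with known variance, the posterior is Normal; its mode equals its mean, the precision-weighted average.
Prior precision 1/σ₀² = 1/1 = 1; data precision n/σ² = 43/2 = 21.5.
θ̂ = (1·7 + 21.5·6.71) / (1 + 21.5) = 151.265/22.5 = 30253/4500 ≈ 6.7229.

θ̂_MAP = 6.7229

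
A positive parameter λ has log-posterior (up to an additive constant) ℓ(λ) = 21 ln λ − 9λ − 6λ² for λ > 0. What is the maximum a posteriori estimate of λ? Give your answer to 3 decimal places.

ℓ'(λ) = 21/λ − 9 − 12λ. Setting this to zero and multiplying by λ: 12λ² + 9λ − 21 = 0.
λ = (−9 + √(9² + 4·12·21)) / (2·12) = (−9 + √1089) / 24 = (−9 + 33)/24 = 1.
ℓ''(λ) = −21/λ² − 12 < 0, confirming a maximum.

λ̂_MAP = 1.000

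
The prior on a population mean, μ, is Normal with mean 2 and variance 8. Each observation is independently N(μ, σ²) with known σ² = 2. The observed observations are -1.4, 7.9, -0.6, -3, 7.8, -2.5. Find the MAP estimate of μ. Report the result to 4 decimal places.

n = 6; x̄ = ((-1.4) + 7.9 + (-0.6) + (-3) + 7.8 + (-2.5))/6 = 8.2/6 = 41/30 ≈ 1.3667.
For a Normal prior and Normal likelihood with known variance, the posterior is Normal; its mode equals its mean, the precision-weighted average.
Prior precision 1/σ₀² = 1/8 = 0.125; data precision n/σ² = 6/2 = 3.
μ̂ = (0.125·2 + 3·(41/30)) / (0.125 + 3) = 4.35/3.125 = 1.3920.

μ̂_MAP = 1.3920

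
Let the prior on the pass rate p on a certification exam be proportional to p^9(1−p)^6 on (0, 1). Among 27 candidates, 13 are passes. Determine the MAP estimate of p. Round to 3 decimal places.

p̂_MAP = 0.524

The prior density ∝ p^9(1−p)^6 is the kernel of Beta(10, 7).
Data: 13 successes in 27 trials. The binomial likelihood contributes p^13(1−p)^14, so the posterior is Beta(10+13, 7+14) = Beta(23, 21).
For Beta(a, b) with a, b > 1 the mode is (a−1)/(a+b−2) = 22/42 ≈ 0.524.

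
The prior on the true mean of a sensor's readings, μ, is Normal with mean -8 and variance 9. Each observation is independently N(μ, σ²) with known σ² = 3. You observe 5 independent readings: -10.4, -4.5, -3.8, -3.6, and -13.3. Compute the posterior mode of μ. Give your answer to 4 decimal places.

n = 5; x̄ = ((-10.4) + (-4.5) + (-3.8) + (-3.6) + (-13.3))/5 = -35.6/5 = -7.12.
For a Normal prior and Normal likelihood with known variance, the posterior is Normal; its mode equals its mean, the precision-weighted average.
Prior precision 1/σ₀² = 1/9; data precision n/σ² = 5/3.
μ̂ = ((1/9)·(-8) + (5/3)·(-7.12)) / (1/9 + 5/3) = (-574/45)/(16/9) = -7.1750.

μ̂_MAP = -7.1750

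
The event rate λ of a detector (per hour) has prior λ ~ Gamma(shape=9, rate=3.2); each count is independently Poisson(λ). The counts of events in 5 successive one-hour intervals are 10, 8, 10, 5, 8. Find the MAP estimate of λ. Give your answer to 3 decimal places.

λ̂_MAP = 5.976

Σxᵢ = 10+8+10+5+8 = 41, with n = 5.
Posterior ∝ λ^8e^(−3.2λ) · λ^41e^(−5λ) = λ^49e^(−8.2λ), i.e. Gamma(shape=50, rate=8.2).
The mode of a Gamma(a, b) with a ≥ 1 (shape–rate) is (a−1)/b = 49/8.2 ≈ 5.976.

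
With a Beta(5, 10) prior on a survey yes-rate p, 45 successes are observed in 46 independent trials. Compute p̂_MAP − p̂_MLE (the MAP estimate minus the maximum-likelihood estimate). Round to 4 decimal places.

MAP − MLE = -0.1478

Posterior is Beta(50, 11); MAP = (50−1)/(61−2) = 49/59 ≈ 0.83051.
MLE ignores the prior: p̂_MLE = k/n = 45/46 ≈ 0.97826.
Difference = 49/59 − 45/46 = -401/2714 ≈ -0.1478.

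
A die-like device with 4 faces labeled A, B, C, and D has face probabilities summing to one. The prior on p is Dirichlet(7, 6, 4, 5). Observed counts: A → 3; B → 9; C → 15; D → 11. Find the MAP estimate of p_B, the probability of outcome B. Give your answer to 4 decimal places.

MAP estimate of p_B = 0.2500

The posterior is Dirichlet(αᵢ + nᵢ) = Dirichlet(10, 15, 19, 16).
For a Dirichlet(a₁,…,a_K) with all aᵢ > 1, the mode has j-th component (aⱼ − 1)/(Σaᵢ − K).
Here Σaᵢ = 60 and K = 4, so p_B = (15 − 1)/(60 − 4) = 14/56 ≈ 0.2500.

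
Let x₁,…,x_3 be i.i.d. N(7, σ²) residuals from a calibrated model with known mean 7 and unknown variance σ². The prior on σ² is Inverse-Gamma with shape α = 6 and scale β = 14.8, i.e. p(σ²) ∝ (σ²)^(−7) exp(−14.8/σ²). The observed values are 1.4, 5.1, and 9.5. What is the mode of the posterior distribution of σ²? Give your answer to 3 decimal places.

σ̂²_MAP = 4.166

Sum of squared deviations about the known mean: SS = (1.4−7)² + (5.1−7)² + (9.5−7)² = 41.22.
The Normal likelihood contributes (σ²)^(−n/2) exp(−SS/(2σ²)), so the posterior is Inverse-Gamma(α + n/2, β + SS/2) = Inverse-Gamma(7.5, 35.41).
The mode of Inverse-Gamma(a, b) is b/(a+1) = 35.41/8.5 ≈ 4.166.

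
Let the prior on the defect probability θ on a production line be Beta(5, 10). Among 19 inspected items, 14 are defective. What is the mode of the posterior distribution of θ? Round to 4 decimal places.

Prior: Beta(5, 10).
Data: 14 successes in 19 trials. The binomial likelihood contributes θ^14(1−θ)^5, so the posterior is Beta(5+14, 10+5) = Beta(19, 15).
For Beta(a, b) with a, b > 1 the mode is (a−1)/(a+b−2) = 18/32 ≈ 0.5625.

θ̂_MAP = 0.5625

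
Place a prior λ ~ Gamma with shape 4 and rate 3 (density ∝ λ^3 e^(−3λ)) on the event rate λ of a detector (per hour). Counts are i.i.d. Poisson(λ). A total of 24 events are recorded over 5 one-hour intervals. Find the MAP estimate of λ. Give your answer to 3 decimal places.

Σxᵢ = 24, n = 5.
Posterior ∝ λ^3e^(−3λ) · λ^24e^(−5λ) = λ^27e^(−8λ), i.e. Gamma(shape=28, rate=8).
The mode of a Gamma(a, b) with a ≥ 1 (shape–rate) is (a−1)/b = 27/8 ≈ 3.375.

λ̂_MAP = 3.375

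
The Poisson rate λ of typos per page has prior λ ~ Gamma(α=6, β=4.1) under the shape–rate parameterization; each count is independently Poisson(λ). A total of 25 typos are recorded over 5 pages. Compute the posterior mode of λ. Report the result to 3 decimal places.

Σxᵢ = 25, n = 5.
Posterior ∝ λ^5e^(−4.1λ) · λ^25e^(−5λ) = λ^30e^(−9.1λ), i.e. Gamma(shape=31, rate=9.1).
The mode of a Gamma(a, b) with a ≥ 1 (shape–rate) is (a−1)/b = 30/9.1 ≈ 3.297.

λ̂_MAP = 3.297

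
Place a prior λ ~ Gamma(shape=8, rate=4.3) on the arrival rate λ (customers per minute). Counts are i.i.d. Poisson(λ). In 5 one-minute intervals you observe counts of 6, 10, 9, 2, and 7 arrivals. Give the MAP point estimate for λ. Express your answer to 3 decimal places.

Σxᵢ = 6+10+9+2+7 = 34, with n = 5.
Posterior ∝ λ^7e^(−4.3λ) · λ^34e^(−5λ) = λ^41e^(−9.3λ), i.e. Gamma(shape=42, rate=9.3).
The mode of a Gamma(a, b) with a ≥ 1 (shape–rate) is (a−1)/b = 41/9.3 ≈ 4.409.

λ̂_MAP = 4.409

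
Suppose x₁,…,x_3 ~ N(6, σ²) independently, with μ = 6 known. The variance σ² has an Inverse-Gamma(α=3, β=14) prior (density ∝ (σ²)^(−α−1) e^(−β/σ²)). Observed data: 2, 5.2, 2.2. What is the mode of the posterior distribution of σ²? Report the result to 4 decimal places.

σ̂²_MAP = 5.3709

Sum of squared deviations about the known mean: SS = (2−6)² + (5.2−6)² + (2.2−6)² = 31.08.
The Normal likelihood contributes (σ²)^(−n/2) exp(−SS/(2σ²)), so the posterior is Inverse-Gamma(α + n/2, β + SS/2) = Inverse-Gamma(4.5, 29.54).
The mode of Inverse-Gamma(a, b) is b/(a+1) = 29.54/5.5 ≈ 5.3709.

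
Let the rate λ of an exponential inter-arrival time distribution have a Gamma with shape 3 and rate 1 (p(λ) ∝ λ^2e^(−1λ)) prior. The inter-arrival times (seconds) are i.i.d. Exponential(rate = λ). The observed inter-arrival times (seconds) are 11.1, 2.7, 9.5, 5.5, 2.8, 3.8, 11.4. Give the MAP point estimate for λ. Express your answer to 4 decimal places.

λ̂_MAP = 0.1883

The Exponential(rate=λ) likelihood is ∝ λ^n e^(−λΣtᵢ). Here n = 7 and Σtᵢ = 11.1 + 2.7 + 9.5 + 5.5 + 2.8 + 3.8 + 11.4 = 46.8.
Posterior ∝ λ^2e^(−1λ) · λ^7e^(−46.8λ) = λ^9e^(−47.8λ), i.e. Gamma(10, 47.8).
Mode = (a−1)/b = 9/47.8 ≈ 0.1883.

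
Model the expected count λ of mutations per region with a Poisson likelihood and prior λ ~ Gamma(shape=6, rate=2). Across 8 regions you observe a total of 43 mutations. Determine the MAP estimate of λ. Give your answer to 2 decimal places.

Σxᵢ = 43, n = 8.
Posterior ∝ λ^5e^(−2λ) · λ^43e^(−8λ) = λ^48e^(−10λ), i.e. Gamma(shape=49, rate=10).
The mode of a Gamma(a, b) with a ≥ 1 (shape–rate) is (a−1)/b = 48/10 ≈ 4.80.

λ̂_MAP = 4.80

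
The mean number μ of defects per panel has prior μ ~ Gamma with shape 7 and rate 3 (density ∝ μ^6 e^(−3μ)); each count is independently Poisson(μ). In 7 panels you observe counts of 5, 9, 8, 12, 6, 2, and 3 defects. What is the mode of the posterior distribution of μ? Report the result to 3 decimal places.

Σxᵢ = 5+9+8+12+6+2+3 = 45, with n = 7.
Posterior ∝ μ^6e^(−3μ) · μ^45e^(−7μ) = μ^51e^(−10μ), i.e. Gamma(shape=52, rate=10).
The mode of a Gamma(a, b) with a ≥ 1 (shape–rate) is (a−1)/b = 51/10 ≈ 5.100.

μ̂_MAP = 5.100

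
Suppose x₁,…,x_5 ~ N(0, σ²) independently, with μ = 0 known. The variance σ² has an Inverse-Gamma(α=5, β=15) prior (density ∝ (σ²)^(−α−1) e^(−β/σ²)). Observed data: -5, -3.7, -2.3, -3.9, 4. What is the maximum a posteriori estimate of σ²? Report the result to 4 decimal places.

Sum of squared deviations about the known mean: SS = (-5−0)² + (-3.7−0)² + (-2.3−0)² + (-3.9−0)² + (4−0)² = 75.19.
The Normal likelihood contributes (σ²)^(−n/2) exp(−SS/(2σ²)), so the posterior is Inverse-Gamma(α + n/2, β + SS/2) = Inverse-Gamma(7.5, 52.595).
The mode of Inverse-Gamma(a, b) is b/(a+1) = 52.595/8.5 ≈ 6.1876.

σ̂²_MAP = 6.1876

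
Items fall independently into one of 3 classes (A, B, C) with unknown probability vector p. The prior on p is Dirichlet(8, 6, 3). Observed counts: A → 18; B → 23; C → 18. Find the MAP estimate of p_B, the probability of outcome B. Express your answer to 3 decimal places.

The posterior is Dirichlet(αᵢ + nᵢ) = Dirichlet(26, 29, 21).
For a Dirichlet(a₁,…,a_K) with all aᵢ > 1, the mode has j-th component (aⱼ − 1)/(Σaᵢ − K).
Here Σaᵢ = 76 and K = 3, so p_B = (29 − 1)/(76 − 3) = 28/73 ≈ 0.384.

MAP estimate of p_B = 0.384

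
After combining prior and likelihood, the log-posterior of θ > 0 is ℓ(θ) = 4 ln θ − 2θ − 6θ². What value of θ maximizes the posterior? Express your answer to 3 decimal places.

θ̂_MAP = 0.500

ℓ'(θ) = 4/θ − 2 − 12θ. Setting this to zero and multiplying by θ: 12θ² + 2θ − 4 = 0.
θ = (−2 + √(2² + 4·12·4)) / (2·12) = (−2 + √196) / 24 = (−2 + 14)/24 = 1/2.
ℓ''(θ) = −4/θ² − 12 < 0, confirming a maximum.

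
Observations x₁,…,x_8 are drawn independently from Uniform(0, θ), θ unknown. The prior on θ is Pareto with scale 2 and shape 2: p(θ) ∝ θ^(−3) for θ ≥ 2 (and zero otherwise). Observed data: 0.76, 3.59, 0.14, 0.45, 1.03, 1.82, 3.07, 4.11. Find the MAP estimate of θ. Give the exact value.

The Uniform(0, θ) likelihood is θ^(−n) for θ ≥ max(xᵢ), zero otherwise. Here max(xᵢ) = 4.11.
Posterior ∝ θ^(−3) · θ^(−8) = θ^(−11) on θ ≥ max(2, 4.11) = 4.11.
This density is strictly decreasing in θ, so the posterior mode lies at the lower boundary of the support.

θ̂_MAP = 4.11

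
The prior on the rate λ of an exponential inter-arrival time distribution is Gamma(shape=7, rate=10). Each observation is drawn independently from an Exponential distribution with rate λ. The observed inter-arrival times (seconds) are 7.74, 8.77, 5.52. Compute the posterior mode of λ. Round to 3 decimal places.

The Exponential(rate=λ) likelihood is ∝ λ^n e^(−λΣtᵢ). Here n = 3 and Σtᵢ = 7.74 + 8.77 + 5.52 = 22.03.
Posterior ∝ λ^6e^(−10λ) · λ^3e^(−22.03λ) = λ^9e^(−32.03λ), i.e. Gamma(10, 32.03).
Mode = (a−1)/b = 9/32.03 ≈ 0.281.

λ̂_MAP = 0.281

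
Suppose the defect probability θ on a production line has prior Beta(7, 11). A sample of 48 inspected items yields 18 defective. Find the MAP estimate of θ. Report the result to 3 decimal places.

Prior: Beta(7, 11).
Data: 18 successes in 48 trials. The binomial likelihood contributes θ^18(1−θ)^30, so the posterior is Beta(7+18, 11+30) = Beta(25, 41).
For Beta(a, b) with a, b > 1 the mode is (a−1)/(a+b−2) = 24/64 ≈ 0.375.

θ̂_MAP = 0.375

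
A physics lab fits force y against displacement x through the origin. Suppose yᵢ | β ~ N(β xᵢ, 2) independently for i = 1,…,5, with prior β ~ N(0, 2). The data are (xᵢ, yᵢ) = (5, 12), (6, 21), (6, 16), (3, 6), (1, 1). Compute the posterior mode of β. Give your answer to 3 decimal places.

β̂_MAP = 2.787

log p(β | y) = −Σ(yᵢ − βxᵢ)²/(2·2) − β²/(2·2) + const.
Setting the derivative to zero: Σxᵢ(yᵢ − βxᵢ)/2 − β/2 = 0, so β = Σxᵢyᵢ / (Σxᵢ² + σ²/τ²).
Σxᵢyᵢ = 5·12 + 6·21 + 6·16 + 3·6 + 1·1 = 301; Σxᵢ² = 107; σ²/τ² = 1.
β̂_MAP = 301 / (107 + 1) = 301/108 ≈ 2.787.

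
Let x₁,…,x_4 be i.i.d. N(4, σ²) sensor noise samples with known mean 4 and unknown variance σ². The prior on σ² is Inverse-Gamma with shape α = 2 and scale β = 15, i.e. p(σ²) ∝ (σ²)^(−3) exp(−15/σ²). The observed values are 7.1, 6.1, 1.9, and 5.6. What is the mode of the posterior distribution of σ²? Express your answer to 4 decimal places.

σ̂²_MAP = 5.0990

Sum of squared deviations about the known mean: SS = (7.1−4)² + (6.1−4)² + (1.9−4)² + (5.6−4)² = 20.99.
The Normal likelihood contributes (σ²)^(−n/2) exp(−SS/(2σ²)), so the posterior is Inverse-Gamma(α + n/2, β + SS/2) = Inverse-Gamma(4, 25.495).
The mode of Inverse-Gamma(a, b) is b/(a+1) = 25.495/5 ≈ 5.0990.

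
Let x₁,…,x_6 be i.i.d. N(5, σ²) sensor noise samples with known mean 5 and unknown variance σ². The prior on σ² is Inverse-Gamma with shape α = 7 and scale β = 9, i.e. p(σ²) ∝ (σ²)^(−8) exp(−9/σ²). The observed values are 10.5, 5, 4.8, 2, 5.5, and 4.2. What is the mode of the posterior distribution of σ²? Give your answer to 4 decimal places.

σ̂²_MAP = 2.6445

Sum of squared deviations about the known mean: SS = (10.5−5)² + (5−5)² + (4.8−5)² + (2−5)² + (5.5−5)² + (4.2−5)² = 40.18.
The Normal likelihood contributes (σ²)^(−n/2) exp(−SS/(2σ²)), so the posterior is Inverse-Gamma(α + n/2, β + SS/2) = Inverse-Gamma(10, 29.09).
The mode of Inverse-Gamma(a, b) is b/(a+1) = 29.09/11 ≈ 2.6445.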